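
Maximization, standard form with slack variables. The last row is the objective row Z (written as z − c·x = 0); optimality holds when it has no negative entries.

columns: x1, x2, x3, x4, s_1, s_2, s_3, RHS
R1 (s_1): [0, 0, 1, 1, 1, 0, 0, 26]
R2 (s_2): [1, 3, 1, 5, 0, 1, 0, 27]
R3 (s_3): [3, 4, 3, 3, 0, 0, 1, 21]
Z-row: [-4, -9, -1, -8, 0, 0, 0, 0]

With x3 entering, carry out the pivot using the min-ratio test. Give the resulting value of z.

Ratio test on column x3 — row 1: 26/1 = 26; row 2: 27/1 = 27; row 3: 21/3 = 7. Minimum is 7 at row 3 (s_3 leaves); pivot element 3.
Pivot on row 3; the Z-row RHS becomes 0 − (-1)·7 = 7.

7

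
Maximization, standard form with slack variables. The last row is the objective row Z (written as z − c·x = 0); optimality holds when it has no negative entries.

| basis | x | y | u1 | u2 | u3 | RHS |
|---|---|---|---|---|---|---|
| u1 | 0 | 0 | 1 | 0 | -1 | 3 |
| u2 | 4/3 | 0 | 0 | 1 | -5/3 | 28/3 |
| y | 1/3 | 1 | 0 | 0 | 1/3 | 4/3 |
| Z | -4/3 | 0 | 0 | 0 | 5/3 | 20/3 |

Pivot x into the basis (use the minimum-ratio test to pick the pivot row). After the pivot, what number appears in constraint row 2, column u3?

-3

Ratio test on column x — row 1: entry 0 ≤ 0; row 2: (28/3)/(4/3) = 7; row 3: (4/3)/(1/3) = 4. Minimum is 4 at row 3 (y leaves); pivot element 1/3.
Divide row 3 by 1/3; eliminate column x from the other rows.
Row 2 update in column u3: -5/3 − (4/3)·1 = -3.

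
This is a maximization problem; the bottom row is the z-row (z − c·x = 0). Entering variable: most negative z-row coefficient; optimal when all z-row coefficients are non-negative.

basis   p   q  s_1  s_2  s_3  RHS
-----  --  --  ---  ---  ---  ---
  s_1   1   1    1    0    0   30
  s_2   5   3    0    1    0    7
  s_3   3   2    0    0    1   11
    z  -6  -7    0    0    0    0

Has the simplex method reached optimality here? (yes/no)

no

The z-row has a negative entry -7 in column q, so it is not optimal.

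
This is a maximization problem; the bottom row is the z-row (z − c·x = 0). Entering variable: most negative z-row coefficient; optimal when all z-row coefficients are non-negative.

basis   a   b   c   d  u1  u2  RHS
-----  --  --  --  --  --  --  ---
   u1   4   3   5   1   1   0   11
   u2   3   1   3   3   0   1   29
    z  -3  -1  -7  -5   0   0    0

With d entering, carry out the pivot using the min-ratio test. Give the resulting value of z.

Ratio test on column d — row 1: 11/1 = 11; row 2: 29/3 = 29/3. Minimum is 29/3 at row 2 (u2 leaves); pivot element 3.
Pivot on row 2; the z-row RHS becomes 0 − (-5)·(29/3) = 145/3.

145/3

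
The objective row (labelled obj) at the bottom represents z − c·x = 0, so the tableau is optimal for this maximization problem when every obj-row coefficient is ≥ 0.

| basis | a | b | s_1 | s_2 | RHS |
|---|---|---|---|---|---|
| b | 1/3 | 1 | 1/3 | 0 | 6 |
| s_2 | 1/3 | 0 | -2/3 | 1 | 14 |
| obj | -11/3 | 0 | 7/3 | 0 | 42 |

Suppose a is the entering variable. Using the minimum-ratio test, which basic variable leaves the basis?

b

Column a entries and ratios — b: 6/(1/3) = 18; s_2: 14/(1/3) = 42.
Smallest ratio is 18 in the row of b, so b leaves.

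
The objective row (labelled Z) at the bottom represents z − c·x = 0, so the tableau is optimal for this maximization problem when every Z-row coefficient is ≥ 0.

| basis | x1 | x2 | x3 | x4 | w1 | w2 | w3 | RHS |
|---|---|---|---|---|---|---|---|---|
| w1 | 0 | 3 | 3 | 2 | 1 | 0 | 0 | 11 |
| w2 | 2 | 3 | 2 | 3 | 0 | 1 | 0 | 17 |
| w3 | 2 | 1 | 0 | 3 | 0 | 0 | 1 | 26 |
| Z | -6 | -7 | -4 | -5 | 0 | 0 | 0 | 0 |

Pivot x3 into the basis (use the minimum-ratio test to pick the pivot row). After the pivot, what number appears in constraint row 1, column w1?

1/3

Ratio test on column x3 — row 1: 11/3 = 11/3; row 2: 17/2 = 17/2; row 3: entry 0 ≤ 0. Minimum is 11/3 at row 1 (w1 leaves); pivot element 3.
Divide row 1 by 3; eliminate column x3 from the other rows.
In the new row 1, the w1 entry is the old entry divided by the pivot: 1/3 = 1/3.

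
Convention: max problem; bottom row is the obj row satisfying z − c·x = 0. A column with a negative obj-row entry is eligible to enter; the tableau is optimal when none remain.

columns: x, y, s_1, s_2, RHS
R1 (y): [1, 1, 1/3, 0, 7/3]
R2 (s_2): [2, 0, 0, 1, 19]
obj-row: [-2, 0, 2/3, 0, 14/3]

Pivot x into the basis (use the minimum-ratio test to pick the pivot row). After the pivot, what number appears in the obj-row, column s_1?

4/3

Ratio test on column x — row 1: (7/3)/1 = 7/3; row 2: 19/2 = 19/2. Minimum is 7/3 at row 1 (y leaves); pivot element 1.
Divide row 1 by 1; eliminate column x from the other rows.
obj-row update in column s_1: 2/3 − (-2)·(1/3) = 4/3.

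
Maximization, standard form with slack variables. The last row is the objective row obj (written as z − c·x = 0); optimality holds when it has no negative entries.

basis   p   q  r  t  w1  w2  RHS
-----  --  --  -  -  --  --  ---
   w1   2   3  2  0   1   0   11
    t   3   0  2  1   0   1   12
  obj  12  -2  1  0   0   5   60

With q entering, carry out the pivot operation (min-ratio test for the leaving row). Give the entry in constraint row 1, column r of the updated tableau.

Ratio test on column q — row 1: 11/3 = 11/3; row 2: entry 0 ≤ 0. Minimum is 11/3 at row 1 (w1 leaves); pivot element 3.
Divide row 1 by 3; eliminate column q from the other rows.
In the new row 1, the r entry is the old entry divided by the pivot: 2/3 = 2/3.

2/3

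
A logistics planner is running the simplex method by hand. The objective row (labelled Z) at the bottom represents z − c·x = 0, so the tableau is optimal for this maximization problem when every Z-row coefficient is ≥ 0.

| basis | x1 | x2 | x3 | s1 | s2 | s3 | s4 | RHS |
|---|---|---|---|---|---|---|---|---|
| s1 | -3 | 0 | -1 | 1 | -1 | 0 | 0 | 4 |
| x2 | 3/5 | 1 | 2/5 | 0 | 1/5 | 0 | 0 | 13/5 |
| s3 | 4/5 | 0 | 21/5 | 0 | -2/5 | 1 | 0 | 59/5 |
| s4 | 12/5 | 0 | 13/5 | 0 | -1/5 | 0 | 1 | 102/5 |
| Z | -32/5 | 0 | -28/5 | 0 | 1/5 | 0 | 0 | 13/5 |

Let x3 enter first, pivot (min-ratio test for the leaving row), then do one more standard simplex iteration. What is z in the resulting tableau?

367/11

Ratio test on column x3 — row 1: entry -1 ≤ 0; row 2: (13/5)/(2/5) = 13/2; row 3: (59/5)/(21/5) = 59/21; row 4: (102/5)/(13/5) = 102/13. Minimum is 59/21 at row 3 (s3 leaves); pivot element 21/5.
Pivot on row 3; the Z-row RHS becomes 13/5 − (-28/5)·(59/21) = 55/3.
Next entering variable (most negative Z-row entry -16/3): x1.
Ratio test on column x1 — row 1: entry -59/21 ≤ 0; row 2: (31/21)/(11/21) = 31/11; row 3: (59/21)/(4/21) = 59/4; row 4: (275/21)/(40/21) = 55/8. Minimum is 31/11 at row 2 (x2 leaves); pivot element 11/21.
After the second pivot the Z-row RHS is 55/3 − (-16/3)·(31/11) = 367/11.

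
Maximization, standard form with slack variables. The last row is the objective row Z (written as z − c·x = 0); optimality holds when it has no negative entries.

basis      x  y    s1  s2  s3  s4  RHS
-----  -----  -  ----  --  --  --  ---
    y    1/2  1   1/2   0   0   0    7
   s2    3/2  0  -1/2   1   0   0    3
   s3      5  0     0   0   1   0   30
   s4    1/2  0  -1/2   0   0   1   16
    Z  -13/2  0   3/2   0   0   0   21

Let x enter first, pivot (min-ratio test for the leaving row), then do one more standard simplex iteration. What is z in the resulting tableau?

40

Ratio test on column x — row 1: 7/(1/2) = 14; row 2: 3/(3/2) = 2; row 3: 30/5 = 6; row 4: 16/(1/2) = 32. Minimum is 2 at row 2 (s2 leaves); pivot element 3/2.
Pivot on row 2; the Z-row RHS becomes 21 − (-13/2)·2 = 34.
Next entering variable (most negative Z-row entry -2/3): s1.
Ratio test on column s1 — row 1: 6/(2/3) = 9; row 2: entry -1/3 ≤ 0; row 3: 20/(5/3) = 12; row 4: entry -1/3 ≤ 0. Minimum is 9 at row 1 (y leaves); pivot element 2/3.
After the second pivot the Z-row RHS is 34 − (-2/3)·9 = 40.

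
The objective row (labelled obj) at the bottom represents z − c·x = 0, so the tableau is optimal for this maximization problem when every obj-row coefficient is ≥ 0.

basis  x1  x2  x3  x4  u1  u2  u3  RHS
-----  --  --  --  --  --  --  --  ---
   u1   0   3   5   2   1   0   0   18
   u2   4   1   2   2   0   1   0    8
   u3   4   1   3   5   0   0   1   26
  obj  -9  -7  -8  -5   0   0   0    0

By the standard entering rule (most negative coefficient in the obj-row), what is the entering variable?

Negative obj-row entries: x1: -9, x2: -7, x3: -8, x4: -5.
The most negative is -9 in column x1, so x1 enters.

x1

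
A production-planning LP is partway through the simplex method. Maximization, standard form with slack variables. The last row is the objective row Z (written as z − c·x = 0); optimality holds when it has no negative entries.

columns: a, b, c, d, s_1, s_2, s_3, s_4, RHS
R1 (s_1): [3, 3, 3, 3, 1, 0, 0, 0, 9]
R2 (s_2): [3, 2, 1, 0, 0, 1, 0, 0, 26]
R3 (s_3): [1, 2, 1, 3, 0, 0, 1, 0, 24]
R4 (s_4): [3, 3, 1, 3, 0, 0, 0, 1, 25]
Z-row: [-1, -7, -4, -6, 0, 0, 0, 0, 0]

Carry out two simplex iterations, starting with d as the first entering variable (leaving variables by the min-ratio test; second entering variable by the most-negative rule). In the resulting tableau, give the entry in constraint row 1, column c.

1

Ratio test on column d — row 1: 9/3 = 3; row 2: entry 0 ≤ 0; row 3: 24/3 = 8; row 4: 25/3 = 25/3. Minimum is 3 at row 1 (s_1 leaves); pivot element 3.
Divide row 1 by 3; eliminate column d from the other rows.
Second iteration: most negative Z-row entry is -1 in column b, so b enters.
Ratio test on column b — row 1: 3/1 = 3; row 2: 26/2 = 13; row 3: entry -1 ≤ 0; row 4: entry 0 ≤ 0. Minimum is 3 at row 1 (d leaves); pivot element 1.
Divide row 1 by 1; eliminate column b from the other rows.
After both pivots, the entry at constraint row 1, column c is 1.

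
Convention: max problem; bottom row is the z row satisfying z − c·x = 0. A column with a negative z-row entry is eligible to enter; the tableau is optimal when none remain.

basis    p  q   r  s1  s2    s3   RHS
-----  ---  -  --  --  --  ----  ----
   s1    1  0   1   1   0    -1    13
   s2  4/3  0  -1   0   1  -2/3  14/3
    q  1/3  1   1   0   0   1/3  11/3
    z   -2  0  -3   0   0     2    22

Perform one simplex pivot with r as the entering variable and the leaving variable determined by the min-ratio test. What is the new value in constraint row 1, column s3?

Ratio test on column r — row 1: 13/1 = 13; row 2: entry -1 ≤ 0; row 3: (11/3)/1 = 11/3. Minimum is 11/3 at row 3 (q leaves); pivot element 1.
Divide row 3 by 1; eliminate column r from the other rows.
Row 1 update in column s3: -1 − 1·(1/3) = -4/3.

-4/3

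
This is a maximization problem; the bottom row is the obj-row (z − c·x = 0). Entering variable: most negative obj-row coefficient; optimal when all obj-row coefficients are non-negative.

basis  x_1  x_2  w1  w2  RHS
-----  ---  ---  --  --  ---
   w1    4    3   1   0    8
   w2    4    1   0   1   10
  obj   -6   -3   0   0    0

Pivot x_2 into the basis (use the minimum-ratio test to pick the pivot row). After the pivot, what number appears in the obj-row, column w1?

Ratio test on column x_2 — row 1: 8/3 = 8/3; row 2: 10/1 = 10. Minimum is 8/3 at row 1 (w1 leaves); pivot element 3.
Divide row 1 by 3; eliminate column x_2 from the other rows.
obj-row update in column w1: 0 − (-3)·(1/3) = 1.

1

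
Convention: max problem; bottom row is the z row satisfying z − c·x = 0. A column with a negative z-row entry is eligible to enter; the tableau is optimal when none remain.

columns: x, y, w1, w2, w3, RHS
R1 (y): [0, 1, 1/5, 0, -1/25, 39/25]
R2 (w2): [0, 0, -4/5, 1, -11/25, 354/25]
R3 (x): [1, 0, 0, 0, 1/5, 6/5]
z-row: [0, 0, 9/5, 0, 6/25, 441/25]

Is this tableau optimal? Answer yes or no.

yes

Every z-row coefficient is ≥ 0, so the tableau is optimal.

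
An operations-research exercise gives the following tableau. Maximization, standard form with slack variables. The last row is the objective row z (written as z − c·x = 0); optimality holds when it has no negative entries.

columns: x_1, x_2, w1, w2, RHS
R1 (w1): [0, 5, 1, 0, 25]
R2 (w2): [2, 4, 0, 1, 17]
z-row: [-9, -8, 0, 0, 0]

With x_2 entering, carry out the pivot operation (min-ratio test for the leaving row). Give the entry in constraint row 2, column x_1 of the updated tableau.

1/2

Ratio test on column x_2 — row 1: 25/5 = 5; row 2: 17/4 = 17/4. Minimum is 17/4 at row 2 (w2 leaves); pivot element 4.
Divide row 2 by 4; eliminate column x_2 from the other rows.
In the new row 2, the x_1 entry is the old entry divided by the pivot: 2/4 = 1/2.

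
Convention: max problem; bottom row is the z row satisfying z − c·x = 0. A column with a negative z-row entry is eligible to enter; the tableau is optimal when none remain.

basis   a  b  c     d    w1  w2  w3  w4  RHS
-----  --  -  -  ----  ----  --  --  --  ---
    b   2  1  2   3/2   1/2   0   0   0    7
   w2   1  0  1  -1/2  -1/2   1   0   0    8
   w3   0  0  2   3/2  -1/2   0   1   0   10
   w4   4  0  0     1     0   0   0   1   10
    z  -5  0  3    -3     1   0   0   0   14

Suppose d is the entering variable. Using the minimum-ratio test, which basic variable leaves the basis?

b

Column d entries and ratios — b: 7/(3/2) = 14/3; w2: -1/2 ≤ 0, skip; w3: 10/(3/2) = 20/3; w4: 10/1 = 10.
Smallest ratio is 14/3 in the row of b, so b leaves.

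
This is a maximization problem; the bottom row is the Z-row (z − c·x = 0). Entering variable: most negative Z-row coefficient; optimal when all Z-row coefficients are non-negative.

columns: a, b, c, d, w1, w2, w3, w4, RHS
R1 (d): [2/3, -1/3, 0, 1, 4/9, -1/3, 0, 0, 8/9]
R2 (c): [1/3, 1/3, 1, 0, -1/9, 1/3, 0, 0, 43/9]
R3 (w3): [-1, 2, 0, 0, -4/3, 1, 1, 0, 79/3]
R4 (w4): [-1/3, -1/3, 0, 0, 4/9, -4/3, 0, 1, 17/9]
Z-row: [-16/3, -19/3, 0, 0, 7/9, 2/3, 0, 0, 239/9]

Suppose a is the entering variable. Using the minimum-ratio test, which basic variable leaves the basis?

d

Column a entries and ratios — d: (8/9)/(2/3) = 4/3; c: (43/9)/(1/3) = 43/3; w3: -1 ≤ 0, skip; w4: -1/3 ≤ 0, skip.
Smallest ratio is 4/3 in the row of d, so d leaves.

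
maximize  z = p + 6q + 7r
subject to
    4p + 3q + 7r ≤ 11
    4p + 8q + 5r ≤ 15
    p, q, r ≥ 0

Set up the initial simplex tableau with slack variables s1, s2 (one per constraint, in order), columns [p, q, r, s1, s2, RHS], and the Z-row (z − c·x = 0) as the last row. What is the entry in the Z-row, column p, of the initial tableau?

The Z-row carries the negated objective coefficients: the p entry is -1.

-1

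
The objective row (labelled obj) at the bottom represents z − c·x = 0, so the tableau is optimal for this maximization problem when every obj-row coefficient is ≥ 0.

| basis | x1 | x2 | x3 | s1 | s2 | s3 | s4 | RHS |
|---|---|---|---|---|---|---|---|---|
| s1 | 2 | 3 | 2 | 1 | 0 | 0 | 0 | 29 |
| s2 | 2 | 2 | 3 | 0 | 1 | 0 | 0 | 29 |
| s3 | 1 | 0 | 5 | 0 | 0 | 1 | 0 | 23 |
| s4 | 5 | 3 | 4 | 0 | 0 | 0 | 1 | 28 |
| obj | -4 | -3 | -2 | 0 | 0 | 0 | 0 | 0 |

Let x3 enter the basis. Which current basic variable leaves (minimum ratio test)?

s3

Column x3 entries and ratios — s1: 29/2 = 29/2; s2: 29/3 = 29/3; s3: 23/5 = 23/5; s4: 28/4 = 7.
Smallest ratio is 23/5 in the row of s3, so s3 leaves.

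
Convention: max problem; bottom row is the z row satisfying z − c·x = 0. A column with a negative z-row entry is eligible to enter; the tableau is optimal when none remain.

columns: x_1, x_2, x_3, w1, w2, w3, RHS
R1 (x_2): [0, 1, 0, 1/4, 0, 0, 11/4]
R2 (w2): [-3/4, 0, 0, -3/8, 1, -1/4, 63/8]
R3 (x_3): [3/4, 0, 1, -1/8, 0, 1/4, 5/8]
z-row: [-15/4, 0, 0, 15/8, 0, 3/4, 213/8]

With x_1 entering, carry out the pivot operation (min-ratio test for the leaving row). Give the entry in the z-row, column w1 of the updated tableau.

5/4

Ratio test on column x_1 — row 1: entry 0 ≤ 0; row 2: entry -3/4 ≤ 0; row 3: (5/8)/(3/4) = 5/6. Minimum is 5/6 at row 3 (x_3 leaves); pivot element 3/4.
Divide row 3 by 3/4; eliminate column x_1 from the other rows.
z-row update in column w1: 15/8 − (-15/4)·(-1/6) = 5/4.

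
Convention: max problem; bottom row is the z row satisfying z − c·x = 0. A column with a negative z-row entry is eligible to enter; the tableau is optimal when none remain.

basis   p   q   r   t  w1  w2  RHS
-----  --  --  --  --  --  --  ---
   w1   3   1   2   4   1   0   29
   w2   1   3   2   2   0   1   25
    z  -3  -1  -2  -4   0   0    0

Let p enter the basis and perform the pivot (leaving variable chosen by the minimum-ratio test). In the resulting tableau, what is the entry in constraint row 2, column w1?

-1/3

Ratio test on column p — row 1: 29/3 = 29/3; row 2: 25/1 = 25. Minimum is 29/3 at row 1 (w1 leaves); pivot element 3.
Divide row 1 by 3; eliminate column p from the other rows.
Row 2 update in column w1: 0 − 1·(1/3) = -1/3.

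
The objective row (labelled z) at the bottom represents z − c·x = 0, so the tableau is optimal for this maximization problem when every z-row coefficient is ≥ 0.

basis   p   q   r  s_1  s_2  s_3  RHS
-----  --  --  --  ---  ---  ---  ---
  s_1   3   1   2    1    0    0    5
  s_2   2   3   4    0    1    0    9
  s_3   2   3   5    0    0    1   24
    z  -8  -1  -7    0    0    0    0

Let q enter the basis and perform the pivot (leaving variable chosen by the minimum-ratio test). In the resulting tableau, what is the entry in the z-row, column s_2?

Ratio test on column q — row 1: 5/1 = 5; row 2: 9/3 = 3; row 3: 24/3 = 8. Minimum is 3 at row 2 (s_2 leaves); pivot element 3.
Divide row 2 by 3; eliminate column q from the other rows.
z-row update in column s_2: 0 − (-1)·(1/3) = 1/3.

1/3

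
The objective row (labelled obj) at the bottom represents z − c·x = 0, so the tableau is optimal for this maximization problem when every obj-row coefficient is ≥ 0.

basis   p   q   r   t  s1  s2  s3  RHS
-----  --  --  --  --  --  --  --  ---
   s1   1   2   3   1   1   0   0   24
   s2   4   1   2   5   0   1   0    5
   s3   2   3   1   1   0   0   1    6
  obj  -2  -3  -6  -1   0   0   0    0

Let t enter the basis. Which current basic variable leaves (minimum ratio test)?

s2

Column t entries and ratios — s1: 24/1 = 24; s2: 5/5 = 1; s3: 6/1 = 6.
Smallest ratio is 1 in the row of s2, so s2 leaves.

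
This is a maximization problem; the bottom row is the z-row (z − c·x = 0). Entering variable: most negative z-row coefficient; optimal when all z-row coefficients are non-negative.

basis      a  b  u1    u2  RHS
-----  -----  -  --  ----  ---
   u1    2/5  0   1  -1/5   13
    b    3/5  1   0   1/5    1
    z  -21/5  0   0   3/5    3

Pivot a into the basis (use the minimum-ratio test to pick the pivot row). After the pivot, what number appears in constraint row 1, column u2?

Ratio test on column a — row 1: 13/(2/5) = 65/2; row 2: 1/(3/5) = 5/3. Minimum is 5/3 at row 2 (b leaves); pivot element 3/5.
Divide row 2 by 3/5; eliminate column a from the other rows.
Row 1 update in column u2: -1/5 − (2/5)·(1/3) = -1/3.

-1/3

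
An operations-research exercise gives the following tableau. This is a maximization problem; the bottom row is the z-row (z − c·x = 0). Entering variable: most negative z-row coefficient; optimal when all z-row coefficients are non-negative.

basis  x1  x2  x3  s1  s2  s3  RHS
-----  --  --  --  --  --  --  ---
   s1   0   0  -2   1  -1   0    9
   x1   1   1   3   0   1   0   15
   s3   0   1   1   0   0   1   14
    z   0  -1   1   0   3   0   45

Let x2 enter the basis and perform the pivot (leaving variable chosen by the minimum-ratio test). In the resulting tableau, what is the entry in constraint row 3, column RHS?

14

Ratio test on column x2 — row 1: entry 0 ≤ 0; row 2: 15/1 = 15; row 3: 14/1 = 14. Minimum is 14 at row 3 (s3 leaves); pivot element 1.
Divide row 3 by 1; eliminate column x2 from the other rows.
In the new row 3, the RHS entry is the old entry divided by the pivot: 14/1 = 14.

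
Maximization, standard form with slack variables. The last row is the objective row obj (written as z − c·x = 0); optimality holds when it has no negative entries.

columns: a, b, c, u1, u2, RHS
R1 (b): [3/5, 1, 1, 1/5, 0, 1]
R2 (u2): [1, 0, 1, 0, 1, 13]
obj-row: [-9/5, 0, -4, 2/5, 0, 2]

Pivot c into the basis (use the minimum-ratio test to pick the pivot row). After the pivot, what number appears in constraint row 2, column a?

2/5

Ratio test on column c — row 1: 1/1 = 1; row 2: 13/1 = 13. Minimum is 1 at row 1 (b leaves); pivot element 1.
Divide row 1 by 1; eliminate column c from the other rows.
Row 2 update in column a: 1 − 1·(3/5) = 2/5.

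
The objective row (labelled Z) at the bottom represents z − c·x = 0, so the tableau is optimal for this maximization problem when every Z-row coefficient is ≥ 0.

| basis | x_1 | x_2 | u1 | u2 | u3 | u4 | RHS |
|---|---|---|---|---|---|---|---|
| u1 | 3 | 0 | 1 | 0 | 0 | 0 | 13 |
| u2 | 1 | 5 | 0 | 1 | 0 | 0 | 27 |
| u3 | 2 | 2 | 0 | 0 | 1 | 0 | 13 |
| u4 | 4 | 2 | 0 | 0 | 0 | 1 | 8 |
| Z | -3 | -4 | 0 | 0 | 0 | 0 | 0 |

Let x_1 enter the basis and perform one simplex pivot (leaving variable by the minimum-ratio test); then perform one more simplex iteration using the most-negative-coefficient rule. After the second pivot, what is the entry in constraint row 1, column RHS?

Ratio test on column x_1 — row 1: 13/3 = 13/3; row 2: 27/1 = 27; row 3: 13/2 = 13/2; row 4: 8/4 = 2. Minimum is 2 at row 4 (u4 leaves); pivot element 4.
Divide row 4 by 4; eliminate column x_1 from the other rows.
Second iteration: most negative Z-row entry is -5/2 in column x_2, so x_2 enters.
Ratio test on column x_2 — row 1: entry -3/2 ≤ 0; row 2: 25/(9/2) = 50/9; row 3: 9/1 = 9; row 4: 2/(1/2) = 4. Minimum is 4 at row 4 (x_1 leaves); pivot element 1/2.
Divide row 4 by 1/2; eliminate column x_2 from the other rows.
After both pivots, the entry at constraint row 1, column RHS is 13.

13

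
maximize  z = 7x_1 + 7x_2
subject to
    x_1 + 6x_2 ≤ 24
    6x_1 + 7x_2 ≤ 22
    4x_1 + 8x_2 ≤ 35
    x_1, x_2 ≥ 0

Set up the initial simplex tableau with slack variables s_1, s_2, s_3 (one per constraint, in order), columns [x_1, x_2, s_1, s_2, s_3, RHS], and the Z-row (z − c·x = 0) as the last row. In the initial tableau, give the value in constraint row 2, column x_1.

6

Constraint 2 has coefficient 6 on x_1.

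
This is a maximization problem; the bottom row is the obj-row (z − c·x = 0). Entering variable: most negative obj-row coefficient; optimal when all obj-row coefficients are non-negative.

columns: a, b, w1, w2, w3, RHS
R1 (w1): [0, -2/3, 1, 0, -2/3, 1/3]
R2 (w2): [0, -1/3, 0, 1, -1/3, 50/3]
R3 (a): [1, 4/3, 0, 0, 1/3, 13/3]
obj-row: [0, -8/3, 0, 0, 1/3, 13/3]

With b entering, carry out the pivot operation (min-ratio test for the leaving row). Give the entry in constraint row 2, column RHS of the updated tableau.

71/4

Ratio test on column b — row 1: entry -2/3 ≤ 0; row 2: entry -1/3 ≤ 0; row 3: (13/3)/(4/3) = 13/4. Minimum is 13/4 at row 3 (a leaves); pivot element 4/3.
Divide row 3 by 4/3; eliminate column b from the other rows.
Row 2 update in column RHS: 50/3 − (-1/3)·(13/4) = 71/4.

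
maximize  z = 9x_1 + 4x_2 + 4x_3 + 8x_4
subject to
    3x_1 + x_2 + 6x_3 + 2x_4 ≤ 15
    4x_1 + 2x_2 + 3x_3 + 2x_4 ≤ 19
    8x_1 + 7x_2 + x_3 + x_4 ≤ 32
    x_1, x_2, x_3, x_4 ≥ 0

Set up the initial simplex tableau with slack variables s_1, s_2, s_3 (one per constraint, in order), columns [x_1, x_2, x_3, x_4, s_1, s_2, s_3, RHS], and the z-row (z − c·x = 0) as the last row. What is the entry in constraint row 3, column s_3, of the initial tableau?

Slack s_3 belongs to constraint 3; its column is the unit vector e_3, so the entry in row 3 is 1.

1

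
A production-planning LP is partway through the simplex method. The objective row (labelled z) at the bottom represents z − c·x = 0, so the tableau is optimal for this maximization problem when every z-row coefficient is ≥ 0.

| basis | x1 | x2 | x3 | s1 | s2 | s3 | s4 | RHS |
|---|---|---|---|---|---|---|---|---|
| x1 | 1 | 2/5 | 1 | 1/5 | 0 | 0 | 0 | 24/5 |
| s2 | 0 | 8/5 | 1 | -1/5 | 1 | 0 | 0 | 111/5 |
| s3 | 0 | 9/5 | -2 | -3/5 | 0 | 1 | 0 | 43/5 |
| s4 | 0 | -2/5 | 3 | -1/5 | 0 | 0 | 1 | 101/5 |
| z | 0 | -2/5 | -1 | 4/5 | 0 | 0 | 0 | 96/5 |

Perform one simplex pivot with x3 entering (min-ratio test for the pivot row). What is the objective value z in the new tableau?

Ratio test on column x3 — row 1: (24/5)/1 = 24/5; row 2: (111/5)/1 = 111/5; row 3: entry -2 ≤ 0; row 4: (101/5)/3 = 101/15. Minimum is 24/5 at row 1 (x1 leaves); pivot element 1.
Pivot on row 1; the z-row RHS becomes 96/5 − (-1)·(24/5) = 24.

24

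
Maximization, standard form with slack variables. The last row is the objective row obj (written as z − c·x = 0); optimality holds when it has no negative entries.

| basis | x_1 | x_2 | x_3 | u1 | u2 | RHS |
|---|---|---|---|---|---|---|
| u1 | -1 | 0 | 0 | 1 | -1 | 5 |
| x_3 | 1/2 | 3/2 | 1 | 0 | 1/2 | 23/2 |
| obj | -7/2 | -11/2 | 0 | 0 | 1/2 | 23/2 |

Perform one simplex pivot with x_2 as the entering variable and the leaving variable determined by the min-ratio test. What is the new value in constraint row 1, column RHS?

Ratio test on column x_2 — row 1: entry 0 ≤ 0; row 2: (23/2)/(3/2) = 23/3. Minimum is 23/3 at row 2 (x_3 leaves); pivot element 3/2.
Divide row 2 by 3/2; eliminate column x_2 from the other rows.
Row 1 update in column RHS: 5 − 0·(23/3) = 5.

5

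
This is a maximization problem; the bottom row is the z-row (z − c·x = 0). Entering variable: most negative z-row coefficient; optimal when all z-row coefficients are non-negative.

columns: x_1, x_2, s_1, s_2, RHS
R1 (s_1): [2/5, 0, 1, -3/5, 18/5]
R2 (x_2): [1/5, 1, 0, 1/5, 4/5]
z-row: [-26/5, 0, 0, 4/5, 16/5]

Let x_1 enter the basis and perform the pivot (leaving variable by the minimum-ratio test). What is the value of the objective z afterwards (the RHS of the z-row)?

Ratio test on column x_1 — row 1: (18/5)/(2/5) = 9; row 2: (4/5)/(1/5) = 4. Minimum is 4 at row 2 (x_2 leaves); pivot element 1/5.
Pivot on row 2; the z-row RHS becomes 16/5 − (-26/5)·4 = 24.

24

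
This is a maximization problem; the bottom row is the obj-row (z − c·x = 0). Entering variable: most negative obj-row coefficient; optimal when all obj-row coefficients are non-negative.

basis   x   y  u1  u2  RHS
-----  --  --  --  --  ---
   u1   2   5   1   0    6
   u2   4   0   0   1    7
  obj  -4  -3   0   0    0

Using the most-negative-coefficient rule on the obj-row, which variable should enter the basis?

Negative obj-row entries: x: -4, y: -3.
The most negative is -4 in column x, so x enters.

x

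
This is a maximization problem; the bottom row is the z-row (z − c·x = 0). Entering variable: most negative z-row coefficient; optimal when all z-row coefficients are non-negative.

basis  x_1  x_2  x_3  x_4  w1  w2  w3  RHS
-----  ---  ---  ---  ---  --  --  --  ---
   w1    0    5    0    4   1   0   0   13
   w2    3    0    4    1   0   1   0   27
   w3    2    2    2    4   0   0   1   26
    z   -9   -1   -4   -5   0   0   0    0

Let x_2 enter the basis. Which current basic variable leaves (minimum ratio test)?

w1

Column x_2 entries and ratios — w1: 13/5 = 13/5; w2: 0 ≤ 0, skip; w3: 26/2 = 13.
Smallest ratio is 13/5 in the row of w1, so w1 leaves.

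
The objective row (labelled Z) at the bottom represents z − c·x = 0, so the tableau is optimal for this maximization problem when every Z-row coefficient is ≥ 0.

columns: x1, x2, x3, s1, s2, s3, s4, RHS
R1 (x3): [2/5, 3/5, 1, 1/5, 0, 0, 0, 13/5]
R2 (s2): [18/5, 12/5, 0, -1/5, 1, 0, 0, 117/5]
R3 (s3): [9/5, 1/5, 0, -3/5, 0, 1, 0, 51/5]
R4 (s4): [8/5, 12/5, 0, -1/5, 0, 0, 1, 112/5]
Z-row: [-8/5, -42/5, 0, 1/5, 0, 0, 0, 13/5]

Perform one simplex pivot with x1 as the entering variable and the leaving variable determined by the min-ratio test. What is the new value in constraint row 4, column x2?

Ratio test on column x1 — row 1: (13/5)/(2/5) = 13/2; row 2: (117/5)/(18/5) = 13/2; row 3: (51/5)/(9/5) = 17/3; row 4: (112/5)/(8/5) = 14. Minimum is 17/3 at row 3 (s3 leaves); pivot element 9/5.
Divide row 3 by 9/5; eliminate column x1 from the other rows.
Row 4 update in column x2: 12/5 − (8/5)·(1/9) = 20/9.

20/9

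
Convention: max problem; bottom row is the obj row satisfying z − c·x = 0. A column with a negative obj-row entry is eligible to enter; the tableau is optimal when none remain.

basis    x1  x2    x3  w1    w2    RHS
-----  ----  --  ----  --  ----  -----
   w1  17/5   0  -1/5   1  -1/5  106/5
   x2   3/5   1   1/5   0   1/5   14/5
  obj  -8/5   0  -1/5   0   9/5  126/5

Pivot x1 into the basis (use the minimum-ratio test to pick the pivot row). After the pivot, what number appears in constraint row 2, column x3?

Ratio test on column x1 — row 1: (106/5)/(17/5) = 106/17; row 2: (14/5)/(3/5) = 14/3. Minimum is 14/3 at row 2 (x2 leaves); pivot element 3/5.
Divide row 2 by 3/5; eliminate column x1 from the other rows.
In the new row 2, the x3 entry is the old entry divided by the pivot: (1/5)/(3/5) = 1/3.

1/3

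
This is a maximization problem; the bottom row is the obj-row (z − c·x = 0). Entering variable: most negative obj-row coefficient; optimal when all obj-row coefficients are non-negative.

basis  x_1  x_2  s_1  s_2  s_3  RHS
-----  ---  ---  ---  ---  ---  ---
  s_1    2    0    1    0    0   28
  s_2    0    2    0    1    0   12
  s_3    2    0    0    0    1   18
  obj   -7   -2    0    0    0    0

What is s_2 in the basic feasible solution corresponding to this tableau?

s_2 is basic (row 2); its value is the RHS of that row, 12.

12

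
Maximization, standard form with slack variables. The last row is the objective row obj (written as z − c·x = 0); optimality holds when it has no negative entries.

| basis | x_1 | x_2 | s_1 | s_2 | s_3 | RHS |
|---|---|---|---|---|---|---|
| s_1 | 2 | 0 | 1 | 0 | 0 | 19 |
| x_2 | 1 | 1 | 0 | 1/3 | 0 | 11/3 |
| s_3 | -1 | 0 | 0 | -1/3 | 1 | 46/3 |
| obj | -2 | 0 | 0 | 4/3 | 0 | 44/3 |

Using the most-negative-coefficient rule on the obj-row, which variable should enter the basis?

Negative obj-row entries: x_1: -2.
The most negative is -2 in column x_1, so x_1 enters.

x_1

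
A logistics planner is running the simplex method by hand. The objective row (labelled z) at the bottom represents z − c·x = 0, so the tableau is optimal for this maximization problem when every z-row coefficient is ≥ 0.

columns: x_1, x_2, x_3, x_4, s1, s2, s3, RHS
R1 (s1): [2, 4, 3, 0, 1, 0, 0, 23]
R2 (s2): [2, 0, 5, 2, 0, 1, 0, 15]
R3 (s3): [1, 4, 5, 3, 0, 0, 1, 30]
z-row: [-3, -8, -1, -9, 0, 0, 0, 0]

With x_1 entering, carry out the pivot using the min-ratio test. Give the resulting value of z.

45/2

Ratio test on column x_1 — row 1: 23/2 = 23/2; row 2: 15/2 = 15/2; row 3: 30/1 = 30. Minimum is 15/2 at row 2 (s2 leaves); pivot element 2.
Pivot on row 2; the z-row RHS becomes 0 − (-3)·(15/2) = 45/2.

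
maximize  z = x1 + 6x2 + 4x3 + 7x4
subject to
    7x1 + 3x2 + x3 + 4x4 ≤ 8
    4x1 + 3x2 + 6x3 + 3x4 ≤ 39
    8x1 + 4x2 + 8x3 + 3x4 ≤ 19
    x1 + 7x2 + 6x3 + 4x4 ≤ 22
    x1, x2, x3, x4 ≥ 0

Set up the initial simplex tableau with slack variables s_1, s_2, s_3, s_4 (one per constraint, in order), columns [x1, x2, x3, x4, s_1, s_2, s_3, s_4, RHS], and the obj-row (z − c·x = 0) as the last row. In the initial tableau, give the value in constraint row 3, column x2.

4

Constraint 3 has coefficient 4 on x2.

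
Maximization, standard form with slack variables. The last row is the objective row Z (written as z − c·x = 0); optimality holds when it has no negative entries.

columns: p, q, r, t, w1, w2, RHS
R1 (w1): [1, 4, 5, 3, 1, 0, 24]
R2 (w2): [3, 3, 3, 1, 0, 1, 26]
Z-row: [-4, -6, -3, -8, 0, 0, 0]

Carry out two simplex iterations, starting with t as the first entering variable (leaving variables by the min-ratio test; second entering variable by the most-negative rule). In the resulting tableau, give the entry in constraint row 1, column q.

9/8

Ratio test on column t — row 1: 24/3 = 8; row 2: 26/1 = 26. Minimum is 8 at row 1 (w1 leaves); pivot element 3.
Divide row 1 by 3; eliminate column t from the other rows.
Second iteration: most negative Z-row entry is -4/3 in column p, so p enters.
Ratio test on column p — row 1: 8/(1/3) = 24; row 2: 18/(8/3) = 27/4. Minimum is 27/4 at row 2 (w2 leaves); pivot element 8/3.
Divide row 2 by 8/3; eliminate column p from the other rows.
After both pivots, the entry at constraint row 1, column q is 9/8.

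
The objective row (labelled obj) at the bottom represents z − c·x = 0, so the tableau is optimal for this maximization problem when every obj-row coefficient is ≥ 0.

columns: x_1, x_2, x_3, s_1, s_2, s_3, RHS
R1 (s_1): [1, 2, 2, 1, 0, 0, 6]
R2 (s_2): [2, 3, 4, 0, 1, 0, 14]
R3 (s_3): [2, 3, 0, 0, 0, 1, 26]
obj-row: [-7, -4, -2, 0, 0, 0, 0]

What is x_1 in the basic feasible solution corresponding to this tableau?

0

x_1 is not in the basis, so in the current basic feasible solution x_1 = 0.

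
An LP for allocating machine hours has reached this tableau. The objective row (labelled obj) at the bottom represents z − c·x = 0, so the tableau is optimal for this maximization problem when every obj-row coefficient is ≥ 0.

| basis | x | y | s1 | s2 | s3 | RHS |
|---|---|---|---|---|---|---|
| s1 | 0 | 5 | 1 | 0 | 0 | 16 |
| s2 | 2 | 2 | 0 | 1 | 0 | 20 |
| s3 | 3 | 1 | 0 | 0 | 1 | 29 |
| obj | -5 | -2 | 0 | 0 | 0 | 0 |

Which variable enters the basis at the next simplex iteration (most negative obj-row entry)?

Negative obj-row entries: x: -5, y: -2.
The most negative is -5 in column x, so x enters.

x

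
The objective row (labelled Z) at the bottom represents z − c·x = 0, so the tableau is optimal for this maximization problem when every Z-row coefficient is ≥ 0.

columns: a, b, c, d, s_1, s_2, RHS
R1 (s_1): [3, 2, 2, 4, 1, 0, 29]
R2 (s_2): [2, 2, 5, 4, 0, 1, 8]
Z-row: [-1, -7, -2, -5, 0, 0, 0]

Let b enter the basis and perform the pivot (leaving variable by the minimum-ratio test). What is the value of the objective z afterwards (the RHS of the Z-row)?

28

Ratio test on column b — row 1: 29/2 = 29/2; row 2: 8/2 = 4. Minimum is 4 at row 2 (s_2 leaves); pivot element 2.
Pivot on row 2; the Z-row RHS becomes 0 − (-7)·4 = 28.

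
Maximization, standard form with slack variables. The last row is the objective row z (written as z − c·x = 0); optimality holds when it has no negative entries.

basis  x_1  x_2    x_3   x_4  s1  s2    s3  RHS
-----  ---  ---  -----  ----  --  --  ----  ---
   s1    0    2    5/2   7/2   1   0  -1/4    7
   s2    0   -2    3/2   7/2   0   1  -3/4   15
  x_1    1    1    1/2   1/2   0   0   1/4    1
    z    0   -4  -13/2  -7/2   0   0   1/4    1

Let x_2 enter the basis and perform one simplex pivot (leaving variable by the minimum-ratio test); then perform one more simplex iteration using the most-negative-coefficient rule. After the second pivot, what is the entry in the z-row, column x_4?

Ratio test on column x_2 — row 1: 7/2 = 7/2; row 2: entry -2 ≤ 0; row 3: 1/1 = 1. Minimum is 1 at row 3 (x_1 leaves); pivot element 1.
Divide row 3 by 1; eliminate column x_2 from the other rows.
Second iteration: most negative z-row entry is -9/2 in column x_3, so x_3 enters.
Ratio test on column x_3 — row 1: 5/(3/2) = 10/3; row 2: 17/(5/2) = 34/5; row 3: 1/(1/2) = 2. Minimum is 2 at row 3 (x_2 leaves); pivot element 1/2.
Divide row 3 by 1/2; eliminate column x_3 from the other rows.
After both pivots, the entry at the z-row, column x_4 is 3.

3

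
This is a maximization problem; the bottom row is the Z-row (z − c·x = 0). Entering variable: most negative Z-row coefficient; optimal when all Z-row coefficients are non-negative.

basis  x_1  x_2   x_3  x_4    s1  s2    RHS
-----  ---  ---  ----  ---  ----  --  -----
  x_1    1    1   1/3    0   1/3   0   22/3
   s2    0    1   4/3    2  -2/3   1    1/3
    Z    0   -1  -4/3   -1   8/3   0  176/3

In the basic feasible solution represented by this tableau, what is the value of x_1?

x_1 is basic (row 1); its value is the RHS of that row, 22/3.

22/3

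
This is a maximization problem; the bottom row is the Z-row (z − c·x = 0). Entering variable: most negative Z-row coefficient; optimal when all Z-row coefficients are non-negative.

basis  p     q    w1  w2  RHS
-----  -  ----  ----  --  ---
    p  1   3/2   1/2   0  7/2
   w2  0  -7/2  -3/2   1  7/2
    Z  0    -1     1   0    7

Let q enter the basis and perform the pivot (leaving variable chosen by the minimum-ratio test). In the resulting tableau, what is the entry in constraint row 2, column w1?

-1/3

Ratio test on column q — row 1: (7/2)/(3/2) = 7/3; row 2: entry -7/2 ≤ 0. Minimum is 7/3 at row 1 (p leaves); pivot element 3/2.
Divide row 1 by 3/2; eliminate column q from the other rows.
Row 2 update in column w1: -3/2 − (-7/2)·(1/3) = -1/3.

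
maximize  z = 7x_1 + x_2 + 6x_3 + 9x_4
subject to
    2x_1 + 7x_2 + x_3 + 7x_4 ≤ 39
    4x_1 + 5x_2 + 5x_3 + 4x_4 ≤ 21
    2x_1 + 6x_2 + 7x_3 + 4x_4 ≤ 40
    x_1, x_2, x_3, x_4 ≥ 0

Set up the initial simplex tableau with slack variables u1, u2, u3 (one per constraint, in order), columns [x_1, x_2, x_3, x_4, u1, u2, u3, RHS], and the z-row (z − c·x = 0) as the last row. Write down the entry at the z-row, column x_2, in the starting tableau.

-1

The z-row carries the negated objective coefficients: the x_2 entry is -1.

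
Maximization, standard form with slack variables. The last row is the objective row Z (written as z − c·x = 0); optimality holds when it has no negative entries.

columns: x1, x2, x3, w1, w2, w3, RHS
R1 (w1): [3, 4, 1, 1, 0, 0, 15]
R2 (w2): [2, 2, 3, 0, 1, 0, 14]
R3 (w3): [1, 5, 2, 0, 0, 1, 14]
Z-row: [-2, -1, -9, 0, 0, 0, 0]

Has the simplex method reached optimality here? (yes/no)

no

The Z-row has a negative entry -9 in column x3, so it is not optimal.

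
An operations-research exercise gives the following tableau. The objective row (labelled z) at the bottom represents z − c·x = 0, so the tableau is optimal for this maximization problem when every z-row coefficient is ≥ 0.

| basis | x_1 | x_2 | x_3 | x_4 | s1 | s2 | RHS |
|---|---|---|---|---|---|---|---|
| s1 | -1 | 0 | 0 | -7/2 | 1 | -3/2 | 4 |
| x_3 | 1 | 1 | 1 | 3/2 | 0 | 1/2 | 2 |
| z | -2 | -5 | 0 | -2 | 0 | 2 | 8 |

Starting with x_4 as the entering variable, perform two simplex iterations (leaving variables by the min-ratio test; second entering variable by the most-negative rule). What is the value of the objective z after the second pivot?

18

Ratio test on column x_4 — row 1: entry -7/2 ≤ 0; row 2: 2/(3/2) = 4/3. Minimum is 4/3 at row 2 (x_3 leaves); pivot element 3/2.
Pivot on row 2; the z-row RHS becomes 8 − (-2)·(4/3) = 32/3.
Next entering variable (most negative z-row entry -11/3): x_2.
Ratio test on column x_2 — row 1: (26/3)/(7/3) = 26/7; row 2: (4/3)/(2/3) = 2. Minimum is 2 at row 2 (x_4 leaves); pivot element 2/3.
After the second pivot the z-row RHS is 32/3 − (-11/3)·2 = 18.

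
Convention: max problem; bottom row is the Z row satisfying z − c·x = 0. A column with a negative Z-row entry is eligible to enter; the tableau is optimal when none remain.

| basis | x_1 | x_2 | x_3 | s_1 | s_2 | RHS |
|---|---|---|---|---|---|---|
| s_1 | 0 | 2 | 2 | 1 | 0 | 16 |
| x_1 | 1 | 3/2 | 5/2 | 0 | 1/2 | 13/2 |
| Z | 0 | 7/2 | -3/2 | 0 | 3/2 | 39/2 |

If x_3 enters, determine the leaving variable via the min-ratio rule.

x_1

Column x_3 entries and ratios — s_1: 16/2 = 8; x_1: (13/2)/(5/2) = 13/5.
Smallest ratio is 13/5 in the row of x_1, so x_1 leaves.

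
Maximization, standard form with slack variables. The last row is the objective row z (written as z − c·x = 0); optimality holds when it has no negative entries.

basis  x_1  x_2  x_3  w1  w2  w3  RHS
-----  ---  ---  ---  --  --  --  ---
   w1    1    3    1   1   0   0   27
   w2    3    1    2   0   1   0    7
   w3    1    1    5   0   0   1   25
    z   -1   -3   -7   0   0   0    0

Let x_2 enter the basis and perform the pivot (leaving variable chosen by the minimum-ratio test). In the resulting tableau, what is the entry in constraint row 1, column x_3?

-5

Ratio test on column x_2 — row 1: 27/3 = 9; row 2: 7/1 = 7; row 3: 25/1 = 25. Minimum is 7 at row 2 (w2 leaves); pivot element 1.
Divide row 2 by 1; eliminate column x_2 from the other rows.
Row 1 update in column x_3: 1 − 3·2 = -5.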